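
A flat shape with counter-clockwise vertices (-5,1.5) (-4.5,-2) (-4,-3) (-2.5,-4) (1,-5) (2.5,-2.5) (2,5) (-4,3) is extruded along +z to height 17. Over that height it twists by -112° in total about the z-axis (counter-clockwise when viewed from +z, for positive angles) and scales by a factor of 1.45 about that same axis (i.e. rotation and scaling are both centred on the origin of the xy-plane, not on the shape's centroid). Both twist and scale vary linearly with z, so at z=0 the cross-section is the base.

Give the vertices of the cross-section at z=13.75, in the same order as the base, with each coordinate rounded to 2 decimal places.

t = z/height = 13.75/17 = 0.808824
s = 1 + (scale-1)·z/height = 1 + (1.45-1)·13.75/17 = 1.363971
θ = twist·z/height = -112°·13.75/17 = -90.5882° = -1.581063 rad
cos θ = -0.010266, sin θ = -0.999947 (intermediates below are computed at full precision and shown rounded to 5 d.p.)
v1: (-5,1.5) → rotate → (1.55125,4.98434) → ×s → (2.11586,6.79849) → (2.12,6.80)
v2: (-4.5,-2) → rotate → (-1.95370,4.52030) → ×s → (-2.66478,6.16555) → (-2.66,6.17)
v3: (-4,-3) → rotate → (-2.95878,4.03059) → ×s → (-4.03568,5.49760) → (-4.04,5.50)
v4: (-2.5,-4) → rotate → (-3.97412,2.54093) → ×s → (-5.42059,3.46576) → (-5.42,3.47)
v5: (1,-5) → rotate → (-5.01000,-0.94861) → ×s → (-6.83350,-1.29388) → (-6.83,-1.29)
v6: (2.5,-2.5) → rotate → (-2.52553,-2.47420) → ×s → (-3.44475,-3.37474) → (-3.44,-3.37)
v7: (2,5) → rotate → (4.97920,-2.05123) → ×s → (6.79149,-2.79781) → (6.79,-2.80)
v8: (-4,3) → rotate → (3.04091,3.96899) → ×s → (4.14771,5.41359) → (4.15,5.41)

Cross-section at z=13.75: (2.12,6.80) (-2.66,6.17) (-4.04,5.50) (-5.42,3.47) (-6.83,-1.29) (-3.44,-3.37) (6.79,-2.80) (4.15,5.41)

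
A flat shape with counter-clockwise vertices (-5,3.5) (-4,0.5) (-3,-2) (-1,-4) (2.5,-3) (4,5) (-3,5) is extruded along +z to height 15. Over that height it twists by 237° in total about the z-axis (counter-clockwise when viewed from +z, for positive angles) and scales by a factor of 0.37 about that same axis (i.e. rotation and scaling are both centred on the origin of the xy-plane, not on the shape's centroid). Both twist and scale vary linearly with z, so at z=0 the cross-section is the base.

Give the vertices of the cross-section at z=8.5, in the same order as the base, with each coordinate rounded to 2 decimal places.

t = z/height = 8.5/15 = 0.566667
s = 1 + (scale-1)·z/height = 1 + (0.37-1)·8.5/15 = 0.643000
θ = twist·z/height = 237°·8.5/15 = 134.3000° = 2.343977 rad
cos θ = -0.698415, sin θ = 0.715693 (intermediates below are computed at full precision and shown rounded to 5 d.p.)
v1: (-5,3.5) → rotate → (0.98715,-6.02292) → ×s → (0.63474,-3.87274) → (0.63,-3.87)
v2: (-4,0.5) → rotate → (2.43581,-3.21198) → ×s → (1.56623,-2.06530) → (1.57,-2.07)
v3: (-3,-2) → rotate → (3.52663,-0.75025) → ×s → (2.26762,-0.48241) → (2.27,-0.48)
v4: (-1,-4) → rotate → (3.56119,2.07797) → ×s → (2.28984,1.33613) → (2.29,1.34)
v5: (2.5,-3) → rotate → (0.40104,3.88448) → ×s → (0.25787,2.49772) → (0.26,2.50)
v6: (4,5) → rotate → (-6.37212,-0.62931) → ×s → (-4.09728,-0.40464) → (-4.10,-0.40)
v7: (-3,5) → rotate → (-1.48322,-5.63915) → ×s → (-0.95371,-3.62598) → (-0.95,-3.63)

Cross-section at z=8.5: (0.63,-3.87) (1.57,-2.07) (2.27,-0.48) (2.29,1.34) (0.26,2.50) (-4.10,-0.40) (-0.95,-3.63)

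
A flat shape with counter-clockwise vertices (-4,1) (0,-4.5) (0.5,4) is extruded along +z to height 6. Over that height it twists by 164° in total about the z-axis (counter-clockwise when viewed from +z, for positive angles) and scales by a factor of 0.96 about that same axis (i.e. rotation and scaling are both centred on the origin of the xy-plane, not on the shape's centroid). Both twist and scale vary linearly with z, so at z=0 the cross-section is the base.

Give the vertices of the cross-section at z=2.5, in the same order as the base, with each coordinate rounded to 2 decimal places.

t = z/height = 2.5/6 = 0.416667
s = 1 + (scale-1)·z/height = 1 + (0.96-1)·2.5/6 = 0.983333
θ = twist·z/height = 164°·2.5/6 = 68.3333° = 1.192642 rad
cos θ = 0.369206, sin θ = 0.929348 (intermediates below are computed at full precision and shown rounded to 5 d.p.)
v1: (-4,1) → rotate → (-2.40617,-3.34818) → ×s → (-2.36607,-3.29238) → (-2.37,-3.29)
v2: (0,-4.5) → rotate → (4.18206,-1.66143) → ×s → (4.11236,-1.63374) → (4.11,-1.63)
v3: (0.5,4) → rotate → (-3.53279,1.94150) → ×s → (-3.47391,1.90914) → (-3.47,1.91)

Cross-section at z=2.5: (-2.37,-3.29) (4.11,-1.63) (-3.47,1.91)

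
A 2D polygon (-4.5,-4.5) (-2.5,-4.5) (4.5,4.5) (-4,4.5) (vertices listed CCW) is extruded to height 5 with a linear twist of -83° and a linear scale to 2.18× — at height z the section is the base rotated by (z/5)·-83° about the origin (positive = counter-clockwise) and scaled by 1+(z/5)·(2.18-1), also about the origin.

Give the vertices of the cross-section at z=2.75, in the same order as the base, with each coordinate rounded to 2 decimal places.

t = z/height = 2.75/5 = 0.55
s = 1 + (scale-1)·z/height = 1 + (2.18-1)·2.75/5 = 1.649000
θ = twist·z/height = -83°·2.75/5 = -45.6500° = -0.796743 rad
cos θ = 0.699040, sin θ = -0.715083 (intermediates below are computed at full precision and shown rounded to 5 d.p.)
v1: (-4.5,-4.5) → rotate → (-6.36355,0.07220) → ×s → (-10.49350,0.11905) → (-10.49,0.12)
v2: (-2.5,-4.5) → rotate → (-4.96547,-1.35797) → ×s → (-8.18806,-2.23929) → (-8.19,-2.24)
v3: (4.5,4.5) → rotate → (6.36355,-0.07220) → ×s → (10.49350,-0.11905) → (10.49,-0.12)
v4: (-4,4.5) → rotate → (0.42172,6.00601) → ×s → (0.69541,9.90391) → (0.70,9.90)

Cross-section at z=2.75: (-10.49,0.12) (-8.19,-2.24) (10.49,-0.12) (0.70,9.90)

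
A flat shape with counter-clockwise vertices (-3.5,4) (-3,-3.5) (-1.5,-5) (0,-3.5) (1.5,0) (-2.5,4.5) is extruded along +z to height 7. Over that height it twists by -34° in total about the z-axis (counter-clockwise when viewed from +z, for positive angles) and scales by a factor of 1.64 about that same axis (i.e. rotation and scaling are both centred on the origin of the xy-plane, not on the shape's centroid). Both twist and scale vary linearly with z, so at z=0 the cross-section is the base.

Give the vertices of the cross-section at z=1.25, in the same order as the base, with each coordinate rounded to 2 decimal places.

Cross-section at z=1.25: (-3.41,4.84) (-3.74,-3.52) (-2.25,-5.36) (-0.41,-3.88) (1.66,-0.18) (-2.24,5.28)

t = z/height = 1.25/7 = 0.178571
s = 1 + (scale-1)·z/height = 1 + (1.64-1)·1.25/7 = 1.114286
θ = twist·z/height = -34°·1.25/7 = -6.0714° = -0.105966 rad
cos θ = 0.994391, sin θ = -0.105768 (intermediates below are computed at full precision and shown rounded to 5 d.p.)
v1: (-3.5,4) → rotate → (-3.05729,4.34775) → ×s → (-3.40670,4.84464) → (-3.41,4.84)
v2: (-3,-3.5) → rotate → (-3.35336,-3.16306) → ×s → (-3.73660,-3.52456) → (-3.74,-3.52)
v3: (-1.5,-5) → rotate → (-2.02043,-4.81330) → ×s → (-2.25133,-5.36339) → (-2.25,-5.36)
v4: (0,-3.5) → rotate → (-0.37019,-3.48037) → ×s → (-0.41250,-3.87812) → (-0.41,-3.88)
v5: (1.5,0) → rotate → (1.49159,-0.15865) → ×s → (1.66205,-0.17678) → (1.66,-0.18)
v6: (-2.5,4.5) → rotate → (-2.01002,4.73918) → ×s → (-2.23974,5.28080) → (-2.24,5.28)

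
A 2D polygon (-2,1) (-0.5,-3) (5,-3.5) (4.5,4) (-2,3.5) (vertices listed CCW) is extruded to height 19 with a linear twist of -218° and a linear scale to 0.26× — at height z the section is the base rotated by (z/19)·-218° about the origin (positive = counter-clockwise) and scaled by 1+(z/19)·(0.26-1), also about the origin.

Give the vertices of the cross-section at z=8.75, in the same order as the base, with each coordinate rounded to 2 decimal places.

t = z/height = 8.75/19 = 0.460526
s = 1 + (scale-1)·z/height = 1 + (0.26-1)·8.75/19 = 0.659211
θ = twist·z/height = -218°·8.75/19 = -100.3947° = -1.752219 rad
cos θ = -0.180429, sin θ = -0.983588 (intermediates below are computed at full precision and shown rounded to 5 d.p.)
v1: (-2,1) → rotate → (1.34445,1.78675) → ×s → (0.88627,1.17784) → (0.89,1.18)
v2: (-0.5,-3) → rotate → (-2.86055,1.03308) → ×s → (-1.88570,0.68102) → (-1.89,0.68)
v3: (5,-3.5) → rotate → (-4.34470,-4.28644) → ×s → (-2.86407,-2.82567) → (-2.86,-2.83)
v4: (4.5,4) → rotate → (3.12242,-5.14786) → ×s → (2.05833,-3.39352) → (2.06,-3.39)
v5: (-2,3.5) → rotate → (3.80342,1.33568) → ×s → (2.50725,0.88049) → (2.51,0.88)

Cross-section at z=8.75: (0.89,1.18) (-1.89,0.68) (-2.86,-2.83) (2.06,-3.39) (2.51,0.88)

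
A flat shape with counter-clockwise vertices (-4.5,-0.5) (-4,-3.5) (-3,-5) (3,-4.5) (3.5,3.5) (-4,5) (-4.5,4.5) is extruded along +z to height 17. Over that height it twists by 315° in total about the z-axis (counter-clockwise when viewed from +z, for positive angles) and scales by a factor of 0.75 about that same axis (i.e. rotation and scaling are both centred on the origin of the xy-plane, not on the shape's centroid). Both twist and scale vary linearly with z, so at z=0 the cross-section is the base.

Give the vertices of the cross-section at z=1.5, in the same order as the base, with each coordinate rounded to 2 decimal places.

t = z/height = 1.5/17 = 0.0882353
s = 1 + (scale-1)·z/height = 1 + (0.75-1)·1.5/17 = 0.977941
θ = twist·z/height = 315°·1.5/17 = 27.7941° = 0.485099 rad
cos θ = 0.884629, sin θ = 0.466296 (intermediates below are computed at full precision and shown rounded to 5 d.p.)
v1: (-4.5,-0.5) → rotate → (-3.74768,-2.54065) → ×s → (-3.66501,-2.48460) → (-3.67,-2.48)
v2: (-4,-3.5) → rotate → (-1.90648,-4.96138) → ×s → (-1.86443,-4.85194) → (-1.86,-4.85)
v3: (-3,-5) → rotate → (-0.32241,-5.82203) → ×s → (-0.31530,-5.69360) → (-0.32,-5.69)
v4: (3,-4.5) → rotate → (4.75222,-2.58194) → ×s → (4.64739,-2.52499) → (4.65,-2.52)
v5: (3.5,3.5) → rotate → (1.46417,4.72824) → ×s → (1.43187,4.62394) → (1.43,4.62)
v6: (-4,5) → rotate → (-5.86999,2.55796) → ×s → (-5.74051,2.50154) → (-5.74,2.50)
v7: (-4.5,4.5) → rotate → (-6.07916,1.88250) → ×s → (-5.94506,1.84097) → (-5.95,1.84)

Cross-section at z=1.5: (-3.67,-2.48) (-1.86,-4.85) (-0.32,-5.69) (4.65,-2.52) (1.43,4.62) (-5.74,2.50) (-5.95,1.84)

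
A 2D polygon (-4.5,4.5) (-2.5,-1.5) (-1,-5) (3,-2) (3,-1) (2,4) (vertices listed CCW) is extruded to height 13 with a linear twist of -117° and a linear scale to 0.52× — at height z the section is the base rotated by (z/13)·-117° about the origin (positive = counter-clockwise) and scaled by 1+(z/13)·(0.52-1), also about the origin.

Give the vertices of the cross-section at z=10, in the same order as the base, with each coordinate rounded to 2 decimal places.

t = z/height = 10/13 = 0.769231
s = 1 + (scale-1)·z/height = 1 + (0.52-1)·10/13 = 0.630769
θ = twist·z/height = -117°·10/13 = -90.0000° = -1.570796 rad
cos θ = 0.000000, sin θ = -1.000000 (intermediates below are computed at full precision and shown rounded to 5 d.p.)
v1: (-4.5,4.5) → rotate → (4.50000,4.50000) → ×s → (2.83846,2.83846) → (2.84,2.84)
v2: (-2.5,-1.5) → rotate → (-1.50000,2.50000) → ×s → (-0.94615,1.57692) → (-0.95,1.58)
v3: (-1,-5) → rotate → (-5.00000,1.00000) → ×s → (-3.15385,0.63077) → (-3.15,0.63)
v4: (3,-2) → rotate → (-2.00000,-3.00000) → ×s → (-1.26154,-1.89231) → (-1.26,-1.89)
v5: (3,-1) → rotate → (-1.00000,-3.00000) → ×s → (-0.63077,-1.89231) → (-0.63,-1.89)
v6: (2,4) → rotate → (4.00000,-2.00000) → ×s → (2.52308,-1.26154) → (2.52,-1.26)

Cross-section at z=10: (2.84,2.84) (-0.95,1.58) (-3.15,0.63) (-1.26,-1.89) (-0.63,-1.89) (2.52,-1.26)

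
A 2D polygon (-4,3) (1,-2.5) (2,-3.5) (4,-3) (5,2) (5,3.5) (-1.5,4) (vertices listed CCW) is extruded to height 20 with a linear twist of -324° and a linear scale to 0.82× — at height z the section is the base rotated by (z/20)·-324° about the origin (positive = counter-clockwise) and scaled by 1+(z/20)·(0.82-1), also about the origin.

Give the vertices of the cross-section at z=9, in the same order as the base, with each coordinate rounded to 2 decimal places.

Cross-section at z=9: (4.59,-0.21) (-2.05,1.38) (-3.33,1.63) (-4.59,0.21) (-2.77,-4.10) (-1.99,-5.24) (3.21,-2.27)

t = z/height = 9/20 = 0.45
s = 1 + (scale-1)·z/height = 1 + (0.82-1)·9/20 = 0.919000
θ = twist·z/height = -324°·9/20 = -145.8000° = -2.544690 rad
cos θ = -0.827081, sin θ = -0.562083 (intermediates below are computed at full precision and shown rounded to 5 d.p.)
v1: (-4,3) → rotate → (4.99457,-0.23291) → ×s → (4.59001,-0.21404) → (4.59,-0.21)
v2: (1,-2.5) → rotate → (-2.23229,1.50562) → ×s → (-2.05147,1.38366) → (-2.05,1.38)
v3: (2,-3.5) → rotate → (-3.62145,1.77062) → ×s → (-3.32812,1.62720) → (-3.33,1.63)
v4: (4,-3) → rotate → (-4.99457,0.23291) → ×s → (-4.59001,0.21404) → (-4.59,0.21)
v5: (5,2) → rotate → (-3.01124,-4.46458) → ×s → (-2.76733,-4.10295) → (-2.77,-4.10)
v6: (5,3.5) → rotate → (-2.16811,-5.70520) → ×s → (-1.99249,-5.24308) → (-1.99,-5.24)
v7: (-1.5,4) → rotate → (3.48895,-2.46520) → ×s → (3.20635,-2.26552) → (3.21,-2.27)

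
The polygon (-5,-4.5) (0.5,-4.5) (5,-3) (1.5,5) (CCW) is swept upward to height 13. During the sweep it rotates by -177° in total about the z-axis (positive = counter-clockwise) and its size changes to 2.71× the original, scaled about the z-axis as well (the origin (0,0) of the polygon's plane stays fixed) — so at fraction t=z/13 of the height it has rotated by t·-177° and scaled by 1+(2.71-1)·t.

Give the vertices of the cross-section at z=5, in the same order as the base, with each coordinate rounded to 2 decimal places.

t = z/height = 5/13 = 0.384615
s = 1 + (scale-1)·z/height = 1 + (2.71-1)·5/13 = 1.657692
θ = twist·z/height = -177°·5/13 = -68.0769° = -1.188166 rad
cos θ = 0.373361, sin θ = -0.927686 (intermediates below are computed at full precision and shown rounded to 5 d.p.)
v1: (-5,-4.5) → rotate → (-6.04139,2.95830) → ×s → (-10.01477,4.90396) → (-10.01,4.90)
v2: (0.5,-4.5) → rotate → (-3.98791,-2.14397) → ×s → (-6.61072,-3.55404) → (-6.61,-3.55)
v3: (5,-3) → rotate → (-0.91625,-5.75851) → ×s → (-1.51886,-9.54584) → (-1.52,-9.55)
v4: (1.5,5) → rotate → (5.19847,0.47528) → ×s → (8.61747,0.78787) → (8.62,0.79)

Cross-section at z=5: (-10.01,4.90) (-6.61,-3.55) (-1.52,-9.55) (8.62,0.79)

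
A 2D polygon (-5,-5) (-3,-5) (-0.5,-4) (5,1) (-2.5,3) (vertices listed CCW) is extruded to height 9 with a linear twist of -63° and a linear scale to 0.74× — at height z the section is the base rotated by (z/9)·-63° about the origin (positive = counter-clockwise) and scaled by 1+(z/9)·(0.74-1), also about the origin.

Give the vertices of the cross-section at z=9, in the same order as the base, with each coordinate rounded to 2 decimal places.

t = z/height = 9/9 = 1
s = 1 + (scale-1)·z/height = 1 + (0.74-1)·9/9 = 0.740000
θ = twist·z/height = -63°·9/9 = -63.0000° = -1.099557 rad
cos θ = 0.453990, sin θ = -0.891007 (intermediates below are computed at full precision and shown rounded to 5 d.p.)
v1: (-5,-5) → rotate → (-6.72499,2.18508) → ×s → (-4.97649,1.61696) → (-4.98,1.62)
v2: (-3,-5) → rotate → (-5.81700,0.40307) → ×s → (-4.30458,0.29827) → (-4.30,0.30)
v3: (-0.5,-4) → rotate → (-3.79102,-1.37046) → ×s → (-2.80536,-1.01414) → (-2.81,-1.01)
v4: (5,1) → rotate → (3.16096,-4.00104) → ×s → (2.33911,-2.96077) → (2.34,-2.96)
v5: (-2.5,3) → rotate → (1.53804,3.58949) → ×s → (1.13815,2.65622) → (1.14,2.66)

Cross-section at z=9: (-4.98,1.62) (-4.30,0.30) (-2.81,-1.01) (2.34,-2.96) (1.14,2.66)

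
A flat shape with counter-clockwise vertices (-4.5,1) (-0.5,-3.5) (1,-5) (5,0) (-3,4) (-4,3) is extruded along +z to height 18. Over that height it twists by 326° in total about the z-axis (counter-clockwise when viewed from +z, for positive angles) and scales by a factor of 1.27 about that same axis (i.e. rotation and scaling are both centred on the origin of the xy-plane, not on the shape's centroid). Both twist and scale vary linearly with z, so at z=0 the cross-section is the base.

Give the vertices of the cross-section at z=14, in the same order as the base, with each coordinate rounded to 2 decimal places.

t = z/height = 14/18 = 0.777778
s = 1 + (scale-1)·z/height = 1 + (1.27-1)·14/18 = 1.210000
θ = twist·z/height = 326°·14/18 = 253.5556° = 4.425379 rad
cos θ = -0.283086, sin θ = -0.959095 (intermediates below are computed at full precision and shown rounded to 5 d.p.)
v1: (-4.5,1) → rotate → (2.23298,4.03284) → ×s → (2.70191,4.87974) → (2.70,4.88)
v2: (-0.5,-3.5) → rotate → (-3.21529,1.47035) → ×s → (-3.89050,1.77912) → (-3.89,1.78)
v3: (1,-5) → rotate → (-5.07856,0.45633) → ×s → (-6.14506,0.55216) → (-6.15,0.55)
v4: (5,0) → rotate → (-1.41543,-4.79547) → ×s → (-1.71267,-5.80252) → (-1.71,-5.80)
v5: (-3,4) → rotate → (4.68564,1.74494) → ×s → (5.66962,2.11138) → (5.67,2.11)
v6: (-4,3) → rotate → (4.00963,2.98712) → ×s → (4.85165,3.61442) → (4.85,3.61)

Cross-section at z=14: (2.70,4.88) (-3.89,1.78) (-6.15,0.55) (-1.71,-5.80) (5.67,2.11) (4.85,3.61)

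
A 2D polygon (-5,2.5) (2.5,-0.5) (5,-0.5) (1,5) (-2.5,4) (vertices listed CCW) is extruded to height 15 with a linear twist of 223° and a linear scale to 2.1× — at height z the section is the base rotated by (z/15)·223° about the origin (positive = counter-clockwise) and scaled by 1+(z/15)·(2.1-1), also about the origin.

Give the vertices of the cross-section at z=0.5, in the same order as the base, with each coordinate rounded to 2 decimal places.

t = z/height = 0.5/15 = 0.0333333
s = 1 + (scale-1)·z/height = 1 + (2.1-1)·0.5/15 = 1.036667
θ = twist·z/height = 223°·0.5/15 = 7.4333° = 0.129736 rad
cos θ = 0.991596, sin θ = 0.129373 (intermediates below are computed at full precision and shown rounded to 5 d.p.)
v1: (-5,2.5) → rotate → (-5.28141,1.83213) → ×s → (-5.47506,1.89931) → (-5.48,1.90)
v2: (2.5,-0.5) → rotate → (2.54368,-0.17237) → ×s → (2.63694,-0.17869) → (2.64,-0.18)
v3: (5,-0.5) → rotate → (5.02267,0.15106) → ×s → (5.20683,0.15660) → (5.21,0.16)
v4: (1,5) → rotate → (0.34473,5.08735) → ×s → (0.35737,5.27389) → (0.36,5.27)
v5: (-2.5,4) → rotate → (-2.99648,3.64295) → ×s → (-3.10635,3.77653) → (-3.11,3.78)

Cross-section at z=0.5: (-5.48,1.90) (2.64,-0.18) (5.21,0.16) (0.36,5.27) (-3.11,3.78)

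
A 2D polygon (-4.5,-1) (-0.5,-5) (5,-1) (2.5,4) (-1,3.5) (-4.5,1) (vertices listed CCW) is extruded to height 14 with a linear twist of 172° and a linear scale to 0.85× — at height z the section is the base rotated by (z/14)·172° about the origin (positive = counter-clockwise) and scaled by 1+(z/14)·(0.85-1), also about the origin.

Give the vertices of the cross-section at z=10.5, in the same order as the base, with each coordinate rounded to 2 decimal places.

Cross-section at z=10.5: (3.20,-2.55) (3.73,2.45) (-2.10,4.01) (-4.16,-0.51) (-1.86,-2.64) (1.82,-3.66)

t = z/height = 10.5/14 = 0.75
s = 1 + (scale-1)·z/height = 1 + (0.85-1)·10.5/14 = 0.887500
θ = twist·z/height = 172°·10.5/14 = 129.0000° = 2.251475 rad
cos θ = -0.629320, sin θ = 0.777146 (intermediates below are computed at full precision and shown rounded to 5 d.p.)
v1: (-4.5,-1) → rotate → (3.60909,-2.86784) → ×s → (3.20307,-2.54520) → (3.20,-2.55)
v2: (-0.5,-5) → rotate → (4.20039,2.75803) → ×s → (3.72785,2.44775) → (3.73,2.45)
v3: (5,-1) → rotate → (-2.36946,4.51505) → ×s → (-2.10289,4.00711) → (-2.10,4.01)
v4: (2.5,4) → rotate → (-4.68188,-0.57442) → ×s → (-4.15517,-0.50979) → (-4.16,-0.51)
v5: (-1,3.5) → rotate → (-2.09069,-2.97977) → ×s → (-1.85549,-2.64454) → (-1.86,-2.64)
v6: (-4.5,1) → rotate → (2.05480,-4.12648) → ×s → (1.82363,-3.66225) → (1.82,-3.66)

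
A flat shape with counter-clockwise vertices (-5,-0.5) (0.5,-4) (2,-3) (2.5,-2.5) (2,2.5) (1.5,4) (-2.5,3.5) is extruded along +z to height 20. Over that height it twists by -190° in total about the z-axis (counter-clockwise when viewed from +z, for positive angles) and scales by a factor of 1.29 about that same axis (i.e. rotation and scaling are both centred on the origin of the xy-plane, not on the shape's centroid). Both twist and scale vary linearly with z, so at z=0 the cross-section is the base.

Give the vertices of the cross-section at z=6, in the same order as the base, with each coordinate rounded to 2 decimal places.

t = z/height = 6/20 = 0.3
s = 1 + (scale-1)·z/height = 1 + (1.29-1)·6/20 = 1.087000
θ = twist·z/height = -190°·6/20 = -57.0000° = -0.994838 rad
cos θ = 0.544639, sin θ = -0.838671 (intermediates below are computed at full precision and shown rounded to 5 d.p.)
v1: (-5,-0.5) → rotate → (-3.14253,3.92103) → ×s → (-3.41593,4.26216) → (-3.42,4.26)
v2: (0.5,-4) → rotate → (-3.08236,-2.59789) → ×s → (-3.35053,-2.82391) → (-3.35,-2.82)
v3: (2,-3) → rotate → (-1.42673,-3.31126) → ×s → (-1.55086,-3.59934) → (-1.55,-3.60)
v4: (2.5,-2.5) → rotate → (-0.73508,-3.45827) → ×s → (-0.79903,-3.75914) → (-0.80,-3.76)
v5: (2,2.5) → rotate → (3.18595,-0.31574) → ×s → (3.46313,-0.34321) → (3.46,-0.34)
v6: (1.5,4) → rotate → (4.17164,0.92055) → ×s → (4.53457,1.00064) → (4.53,1.00)
v7: (-2.5,3.5) → rotate → (1.57375,4.00291) → ×s → (1.71067,4.35117) → (1.71,4.35)

Cross-section at z=6: (-3.42,4.26) (-3.35,-2.82) (-1.55,-3.60) (-0.80,-3.76) (3.46,-0.34) (4.53,1.00) (1.71,4.35)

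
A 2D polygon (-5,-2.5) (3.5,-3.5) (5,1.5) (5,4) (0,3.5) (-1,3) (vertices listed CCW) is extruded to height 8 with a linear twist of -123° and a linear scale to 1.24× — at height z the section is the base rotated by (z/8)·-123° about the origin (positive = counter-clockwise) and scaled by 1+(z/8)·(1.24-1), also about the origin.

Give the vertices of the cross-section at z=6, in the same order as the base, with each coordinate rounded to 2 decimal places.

t = z/height = 6/8 = 0.75
s = 1 + (scale-1)·z/height = 1 + (1.24-1)·6/8 = 1.180000
θ = twist·z/height = -123°·6/8 = -92.2500° = -1.610066 rad
cos θ = -0.039260, sin θ = -0.999229 (intermediates below are computed at full precision and shown rounded to 5 d.p.)
v1: (-5,-2.5) → rotate → (-2.30177,5.09429) → ×s → (-2.71609,6.01127) → (-2.72,6.01)
v2: (3.5,-3.5) → rotate → (-3.63471,-3.35989) → ×s → (-4.28896,-3.96467) → (-4.29,-3.96)
v3: (5,1.5) → rotate → (1.30254,-5.05503) → ×s → (1.53700,-5.96494) → (1.54,-5.96)
v4: (5,4) → rotate → (3.80062,-5.15318) → ×s → (4.48473,-6.08076) → (4.48,-6.08)
v5: (0,3.5) → rotate → (3.49730,-0.13741) → ×s → (4.12682,-0.16214) → (4.13,-0.16)
v6: (-1,3) → rotate → (3.03695,0.88145) → ×s → (3.58360,1.04011) → (3.58,1.04)

Cross-section at z=6: (-2.72,6.01) (-4.29,-3.96) (1.54,-5.96) (4.48,-6.08) (4.13,-0.16) (3.58,1.04)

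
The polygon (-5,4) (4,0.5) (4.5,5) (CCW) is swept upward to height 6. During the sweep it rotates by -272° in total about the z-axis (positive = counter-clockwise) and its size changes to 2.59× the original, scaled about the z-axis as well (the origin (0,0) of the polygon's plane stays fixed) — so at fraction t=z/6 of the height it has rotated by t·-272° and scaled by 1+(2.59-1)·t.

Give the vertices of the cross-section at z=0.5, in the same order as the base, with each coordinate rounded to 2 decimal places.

t = z/height = 0.5/6 = 0.0833333
s = 1 + (scale-1)·z/height = 1 + (2.59-1)·0.5/6 = 1.132500
θ = twist·z/height = -272°·0.5/6 = -22.6667° = -0.395608 rad
cos θ = 0.922762, sin θ = -0.385369 (intermediates below are computed at full precision and shown rounded to 5 d.p.)
v1: (-5,4) → rotate → (-3.07234,5.61790) → ×s → (-3.47942,6.36227) → (-3.48,6.36)
v2: (4,0.5) → rotate → (3.88373,-1.08010) → ×s → (4.39833,-1.22321) → (4.40,-1.22)
v3: (4.5,5) → rotate → (6.07928,2.87965) → ×s → (6.88478,3.26120) → (6.88,3.26)

Cross-section at z=0.5: (-3.48,6.36) (4.40,-1.22) (6.88,3.26)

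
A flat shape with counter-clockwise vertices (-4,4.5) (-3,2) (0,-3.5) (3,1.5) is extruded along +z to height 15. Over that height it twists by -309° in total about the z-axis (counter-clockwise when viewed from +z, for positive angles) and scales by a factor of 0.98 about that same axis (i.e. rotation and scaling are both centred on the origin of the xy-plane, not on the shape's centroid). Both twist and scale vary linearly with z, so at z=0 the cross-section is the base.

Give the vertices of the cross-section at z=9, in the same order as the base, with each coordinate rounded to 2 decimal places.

t = z/height = 9/15 = 0.6
s = 1 + (scale-1)·z/height = 1 + (0.98-1)·9/15 = 0.988000
θ = twist·z/height = -309°·9/15 = -185.4000° = -3.235840 rad
cos θ = -0.995562, sin θ = 0.094108 (intermediates below are computed at full precision and shown rounded to 5 d.p.)
v1: (-4,4.5) → rotate → (3.55876,-4.85646) → ×s → (3.51606,-4.79818) → (3.52,-4.80)
v2: (-3,2) → rotate → (2.79847,-2.27345) → ×s → (2.76489,-2.24617) → (2.76,-2.25)
v3: (0,-3.5) → rotate → (0.32938,3.48447) → ×s → (0.32543,3.44265) → (0.33,3.44)
v4: (3,1.5) → rotate → (-3.12785,-1.21102) → ×s → (-3.09031,-1.19649) → (-3.09,-1.20)

Cross-section at z=9: (3.52,-4.80) (2.76,-2.25) (0.33,3.44) (-3.09,-1.20)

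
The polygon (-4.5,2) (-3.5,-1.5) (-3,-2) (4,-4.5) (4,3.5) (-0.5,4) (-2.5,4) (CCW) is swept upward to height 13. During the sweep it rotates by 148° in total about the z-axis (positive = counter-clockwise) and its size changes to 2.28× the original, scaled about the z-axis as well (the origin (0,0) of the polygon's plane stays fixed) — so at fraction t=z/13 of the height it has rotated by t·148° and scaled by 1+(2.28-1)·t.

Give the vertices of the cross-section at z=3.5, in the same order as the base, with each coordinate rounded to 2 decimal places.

Cross-section at z=3.5: (-6.37,-1.81) (-2.32,-4.56) (-1.37,-4.65) (8.01,-1.20) (1.11,7.06) (-3.96,3.70) (-6.03,1.98)

t = z/height = 3.5/13 = 0.269231
s = 1 + (scale-1)·z/height = 1 + (2.28-1)·3.5/13 = 1.344615
θ = twist·z/height = 148°·3.5/13 = 39.8462° = 0.695447 rad
cos θ = 0.767768, sin θ = 0.640728 (intermediates below are computed at full precision and shown rounded to 5 d.p.)
v1: (-4.5,2) → rotate → (-4.73641,-1.34774) → ×s → (-6.36865,-1.81220) → (-6.37,-1.81)
v2: (-3.5,-1.5) → rotate → (-1.72609,-3.39420) → ×s → (-2.32093,-4.56389) → (-2.32,-4.56)
v3: (-3,-2) → rotate → (-1.02185,-3.45772) → ×s → (-1.37399,-4.64930) → (-1.37,-4.65)
v4: (4,-4.5) → rotate → (5.95435,-0.89204) → ×s → (8.00631,-1.19945) → (8.01,-1.20)
v5: (4,3.5) → rotate → (0.82852,5.25010) → ×s → (1.11404,7.05937) → (1.11,7.06)
v6: (-0.5,4) → rotate → (-2.94680,2.75071) → ×s → (-3.96231,3.69864) → (-3.96,3.70)
v7: (-2.5,4) → rotate → (-4.48233,1.46925) → ×s → (-6.02701,1.97558) → (-6.03,1.98)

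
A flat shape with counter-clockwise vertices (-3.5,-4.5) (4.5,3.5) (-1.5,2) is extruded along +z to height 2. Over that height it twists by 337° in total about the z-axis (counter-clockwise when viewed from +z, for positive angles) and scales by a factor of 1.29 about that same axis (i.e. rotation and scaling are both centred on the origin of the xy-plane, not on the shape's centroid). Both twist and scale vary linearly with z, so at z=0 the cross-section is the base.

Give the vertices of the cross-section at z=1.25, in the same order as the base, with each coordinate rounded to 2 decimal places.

Cross-section at z=1.25: (0.85,6.68) (-2.47,-6.27) (2.73,-1.13)

t = z/height = 1.25/2 = 0.625
s = 1 + (scale-1)·z/height = 1 + (1.29-1)·1.25/2 = 1.181250
θ = twist·z/height = 337°·1.25/2 = 210.6250° = 3.676100 rad
cos θ = -0.860520, sin θ = -0.509417 (intermediates below are computed at full precision and shown rounded to 5 d.p.)
v1: (-3.5,-4.5) → rotate → (0.71944,5.65530) → ×s → (0.84984,6.68032) → (0.85,6.68)
v2: (4.5,3.5) → rotate → (-2.08938,-5.30420) → ×s → (-2.46808,-6.26558) → (-2.47,-6.27)
v3: (-1.5,2) → rotate → (2.30961,-0.95691) → ×s → (2.72823,-1.13035) → (2.73,-1.13)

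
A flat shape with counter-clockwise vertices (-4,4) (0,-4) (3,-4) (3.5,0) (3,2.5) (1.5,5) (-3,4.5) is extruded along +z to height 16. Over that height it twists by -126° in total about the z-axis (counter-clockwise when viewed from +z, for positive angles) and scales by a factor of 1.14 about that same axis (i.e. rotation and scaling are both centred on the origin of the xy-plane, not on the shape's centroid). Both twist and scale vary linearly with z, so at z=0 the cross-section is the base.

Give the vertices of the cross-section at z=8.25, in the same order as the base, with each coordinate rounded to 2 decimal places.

t = z/height = 8.25/16 = 0.515625
s = 1 + (scale-1)·z/height = 1 + (1.14-1)·8.25/16 = 1.072188
θ = twist·z/height = -126°·8.25/16 = -64.9688° = -1.133919 rad
cos θ = 0.423113, sin θ = -0.906077 (intermediates below are computed at full precision and shown rounded to 5 d.p.)
v1: (-4,4) → rotate → (1.93186,5.31676) → ×s → (2.07131,5.70056) → (2.07,5.70)
v2: (0,-4) → rotate → (-3.62431,-1.69245) → ×s → (-3.88594,-1.81462) → (-3.89,-1.81)
v3: (3,-4) → rotate → (-2.35497,-4.41068) → ×s → (-2.52497,-4.72908) → (-2.52,-4.73)
v4: (3.5,0) → rotate → (1.48089,-3.17127) → ×s → (1.58780,-3.40020) → (1.59,-3.40)
v5: (3,2.5) → rotate → (3.53453,-1.66045) → ×s → (3.78968,-1.78031) → (3.79,-1.78)
v6: (1.5,5) → rotate → (5.16505,0.75645) → ×s → (5.53791,0.81105) → (5.54,0.81)
v7: (-3,4.5) → rotate → (2.80801,4.62224) → ×s → (3.01071,4.95591) → (3.01,4.96)

Cross-section at z=8.25: (2.07,5.70) (-3.89,-1.81) (-2.52,-4.73) (1.59,-3.40) (3.79,-1.78) (5.54,0.81) (3.01,4.96)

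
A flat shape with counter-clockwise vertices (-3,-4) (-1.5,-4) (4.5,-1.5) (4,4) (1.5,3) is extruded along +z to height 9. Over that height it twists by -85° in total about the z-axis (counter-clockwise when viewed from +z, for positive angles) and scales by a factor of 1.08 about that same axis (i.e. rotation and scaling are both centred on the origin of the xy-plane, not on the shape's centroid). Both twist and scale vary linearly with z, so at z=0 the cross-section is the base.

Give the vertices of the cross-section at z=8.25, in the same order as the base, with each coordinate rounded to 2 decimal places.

Cross-section at z=8.25: (-4.87,2.25) (-4.54,0.68) (-0.56,-5.06) (5.10,-3.30) (3.49,-0.90)

t = z/height = 8.25/9 = 0.916667
s = 1 + (scale-1)·z/height = 1 + (1.08-1)·8.25/9 = 1.073333
θ = twist·z/height = -85°·8.25/9 = -77.9167° = -1.359902 rad
cos θ = 0.209334, sin θ = -0.977844 (intermediates below are computed at full precision and shown rounded to 5 d.p.)
v1: (-3,-4) → rotate → (-4.53938,2.09620) → ×s → (-4.87227,2.24992) → (-4.87,2.25)
v2: (-1.5,-4) → rotate → (-4.22538,0.62943) → ×s → (-4.53524,0.67559) → (-4.54,0.68)
v3: (4.5,-1.5) → rotate → (-0.52476,-4.71430) → ×s → (-0.56325,-5.06002) → (-0.56,-5.06)
v4: (4,4) → rotate → (4.74871,-3.07404) → ×s → (5.09695,-3.29947) → (5.10,-3.30)
v5: (1.5,3) → rotate → (3.24753,-0.83876) → ×s → (3.48569,-0.90027) → (3.49,-0.90)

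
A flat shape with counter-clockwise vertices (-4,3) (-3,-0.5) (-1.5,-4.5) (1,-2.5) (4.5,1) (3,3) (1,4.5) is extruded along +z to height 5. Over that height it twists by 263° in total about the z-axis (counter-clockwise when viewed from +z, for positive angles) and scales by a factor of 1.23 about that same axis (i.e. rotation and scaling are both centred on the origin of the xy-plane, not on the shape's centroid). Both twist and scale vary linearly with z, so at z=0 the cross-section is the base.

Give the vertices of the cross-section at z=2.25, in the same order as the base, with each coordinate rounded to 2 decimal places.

t = z/height = 2.25/5 = 0.45
s = 1 + (scale-1)·z/height = 1 + (1.23-1)·2.25/5 = 1.103500
θ = twist·z/height = 263°·2.25/5 = 118.3500° = 2.065597 rad
cos θ = -0.474856, sin θ = 0.880063 (intermediates below are computed at full precision and shown rounded to 5 d.p.)
v1: (-4,3) → rotate → (-0.74076,-4.94482) → ×s → (-0.81743,-5.45661) → (-0.82,-5.46)
v2: (-3,-0.5) → rotate → (1.86460,-2.40276) → ×s → (2.05759,-2.65145) → (2.06,-2.65)
v3: (-1.5,-4.5) → rotate → (4.67257,0.81676) → ×s → (5.15618,0.90129) → (5.16,0.90)
v4: (1,-2.5) → rotate → (1.72530,2.06720) → ×s → (1.90387,2.28116) → (1.90,2.28)
v5: (4.5,1) → rotate → (-3.01692,3.48543) → ×s → (-3.32917,3.84617) → (-3.33,3.85)
v6: (3,3) → rotate → (-4.06476,1.21562) → ×s → (-4.48546,1.34144) → (-4.49,1.34)
v7: (1,4.5) → rotate → (-4.43514,-1.25679) → ×s → (-4.89418,-1.38687) → (-4.89,-1.39)

Cross-section at z=2.25: (-0.82,-5.46) (2.06,-2.65) (5.16,0.90) (1.90,2.28) (-3.33,3.85) (-4.49,1.34) (-4.89,-1.39)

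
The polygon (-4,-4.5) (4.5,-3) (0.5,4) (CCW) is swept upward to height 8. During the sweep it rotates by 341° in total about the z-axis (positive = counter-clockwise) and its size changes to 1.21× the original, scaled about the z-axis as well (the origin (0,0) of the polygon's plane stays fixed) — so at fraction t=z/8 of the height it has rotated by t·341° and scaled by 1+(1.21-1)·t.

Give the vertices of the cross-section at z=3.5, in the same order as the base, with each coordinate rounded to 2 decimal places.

Cross-section at z=3.5: (6.27,1.98) (-2.54,5.33) (-2.71,-3.47)

t = z/height = 3.5/8 = 0.4375
s = 1 + (scale-1)·z/height = 1 + (1.21-1)·3.5/8 = 1.091875
θ = twist·z/height = 341°·3.5/8 = 149.1875° = 2.603813 rad
cos θ = -0.858848, sin θ = 0.512230 (intermediates below are computed at full precision and shown rounded to 5 d.p.)
v1: (-4,-4.5) → rotate → (5.74043,1.81590) → ×s → (6.26783,1.98273) → (6.27,1.98)
v2: (4.5,-3) → rotate → (-2.32813,4.88158) → ×s → (-2.54202,5.33008) → (-2.54,5.33)
v3: (0.5,4) → rotate → (-2.47835,-3.17928) → ×s → (-2.70604,-3.47137) → (-2.71,-3.47)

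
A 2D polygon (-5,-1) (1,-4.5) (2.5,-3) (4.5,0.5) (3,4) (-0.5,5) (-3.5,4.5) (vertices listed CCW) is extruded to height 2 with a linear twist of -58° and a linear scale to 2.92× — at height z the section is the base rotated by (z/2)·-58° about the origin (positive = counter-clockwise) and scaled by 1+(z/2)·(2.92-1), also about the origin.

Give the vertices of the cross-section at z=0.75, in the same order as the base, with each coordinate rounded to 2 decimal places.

t = z/height = 0.75/2 = 0.375
s = 1 + (scale-1)·z/height = 1 + (2.92-1)·0.75/2 = 1.720000
θ = twist·z/height = -58°·0.75/2 = -21.7500° = -0.379609 rad
cos θ = 0.928810, sin θ = -0.370557 (intermediates below are computed at full precision and shown rounded to 5 d.p.)
v1: (-5,-1) → rotate → (-5.01461,0.92398) → ×s → (-8.62512,1.58924) → (-8.63,1.59)
v2: (1,-4.5) → rotate → (-0.73870,-4.55020) → ×s → (-1.27056,-7.82634) → (-1.27,-7.83)
v3: (2.5,-3) → rotate → (1.21035,-3.71282) → ×s → (2.08180,-6.38605) → (2.08,-6.39)
v4: (4.5,0.5) → rotate → (4.36492,-1.20310) → ×s → (7.50767,-2.06934) → (7.51,-2.07)
v5: (3,4) → rotate → (4.26866,2.60357) → ×s → (7.34209,4.47813) → (7.34,4.48)
v6: (-0.5,5) → rotate → (1.38838,4.82933) → ×s → (2.38802,8.30644) → (2.39,8.31)
v7: (-3.5,4.5) → rotate → (-1.58332,5.47659) → ×s → (-2.72332,9.41974) → (-2.72,9.42)

Cross-section at z=0.75: (-8.63,1.59) (-1.27,-7.83) (2.08,-6.39) (7.51,-2.07) (7.34,4.48) (2.39,8.31) (-2.72,9.42)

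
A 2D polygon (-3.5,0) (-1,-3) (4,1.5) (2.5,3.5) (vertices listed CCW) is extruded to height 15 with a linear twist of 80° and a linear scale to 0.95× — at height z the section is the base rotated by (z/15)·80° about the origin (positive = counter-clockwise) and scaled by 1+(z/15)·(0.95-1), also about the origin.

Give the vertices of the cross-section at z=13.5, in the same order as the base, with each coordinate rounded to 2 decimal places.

t = z/height = 13.5/15 = 0.9
s = 1 + (scale-1)·z/height = 1 + (0.95-1)·13.5/15 = 0.955000
θ = twist·z/height = 80°·13.5/15 = 72.0000° = 1.256637 rad
cos θ = 0.309017, sin θ = 0.951057 (intermediates below are computed at full precision and shown rounded to 5 d.p.)
v1: (-3.5,0) → rotate → (-1.08156,-3.32870) → ×s → (-1.03289,-3.17891) → (-1.03,-3.18)
v2: (-1,-3) → rotate → (2.54415,-1.87811) → ×s → (2.42967,-1.79359) → (2.43,-1.79)
v3: (4,1.5) → rotate → (-0.19052,4.26775) → ×s → (-0.18194,4.07570) → (-0.18,4.08)
v4: (2.5,3.5) → rotate → (-2.55616,3.45920) → ×s → (-2.44113,3.30354) → (-2.44,3.30)

Cross-section at z=13.5: (-1.03,-3.18) (2.43,-1.79) (-0.18,4.08) (-2.44,3.30)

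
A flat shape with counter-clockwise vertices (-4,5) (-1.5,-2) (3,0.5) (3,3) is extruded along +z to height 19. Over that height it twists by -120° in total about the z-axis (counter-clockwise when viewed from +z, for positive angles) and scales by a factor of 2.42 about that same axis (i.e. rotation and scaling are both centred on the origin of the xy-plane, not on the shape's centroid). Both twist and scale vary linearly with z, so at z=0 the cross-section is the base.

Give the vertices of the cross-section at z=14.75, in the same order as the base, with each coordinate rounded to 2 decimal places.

t = z/height = 14.75/19 = 0.776316
s = 1 + (scale-1)·z/height = 1 + (2.42-1)·14.75/19 = 2.102368
θ = twist·z/height = -120°·14.75/19 = -93.1579° = -1.625912 rad
cos θ = -0.055088, sin θ = -0.998482 (intermediates below are computed at full precision and shown rounded to 5 d.p.)
v1: (-4,5) → rotate → (5.21276,3.71849) → ×s → (10.95914,7.81763) → (10.96,7.82)
v2: (-1.5,-2) → rotate → (-1.91433,1.60790) → ×s → (-4.02463,3.38039) → (-4.02,3.38)
v3: (3,0.5) → rotate → (0.33398,-3.02299) → ×s → (0.70214,-6.35544) → (0.70,-6.36)
v4: (3,3) → rotate → (2.83018,-3.16071) → ×s → (5.95008,-6.64497) → (5.95,-6.64)

Cross-section at z=14.75: (10.96,7.82) (-4.02,3.38) (0.70,-6.36) (5.95,-6.64)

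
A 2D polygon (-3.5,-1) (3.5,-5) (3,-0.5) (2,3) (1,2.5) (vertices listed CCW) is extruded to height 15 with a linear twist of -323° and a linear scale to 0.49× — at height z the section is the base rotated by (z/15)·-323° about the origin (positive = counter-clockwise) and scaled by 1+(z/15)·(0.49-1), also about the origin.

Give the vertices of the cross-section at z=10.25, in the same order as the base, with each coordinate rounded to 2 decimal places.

Cross-section at z=10.25: (2.15,-0.99) (0.40,3.96) (-1.27,1.52) (-2.26,-0.63) (-1.56,-0.81)

t = z/height = 10.25/15 = 0.683333
s = 1 + (scale-1)·z/height = 1 + (0.49-1)·10.25/15 = 0.651500
θ = twist·z/height = -323°·10.25/15 = -220.7167° = -3.852233 rad
cos θ = -0.757945, sin θ = 0.652319 (intermediates below are computed at full precision and shown rounded to 5 d.p.)
v1: (-3.5,-1) → rotate → (3.30513,-1.52517) → ×s → (2.15329,-0.99365) → (2.15,-0.99)
v2: (3.5,-5) → rotate → (0.60879,6.07284) → ×s → (0.39663,3.95645) → (0.40,3.96)
v3: (3,-0.5) → rotate → (-1.94767,2.33593) → ×s → (-1.26891,1.52186) → (-1.27,1.52)
v4: (2,3) → rotate → (-3.47285,-0.96920) → ×s → (-2.26256,-0.63143) → (-2.26,-0.63)
v5: (1,2.5) → rotate → (-2.38874,-1.24254) → ×s → (-1.55627,-0.80952) → (-1.56,-0.81)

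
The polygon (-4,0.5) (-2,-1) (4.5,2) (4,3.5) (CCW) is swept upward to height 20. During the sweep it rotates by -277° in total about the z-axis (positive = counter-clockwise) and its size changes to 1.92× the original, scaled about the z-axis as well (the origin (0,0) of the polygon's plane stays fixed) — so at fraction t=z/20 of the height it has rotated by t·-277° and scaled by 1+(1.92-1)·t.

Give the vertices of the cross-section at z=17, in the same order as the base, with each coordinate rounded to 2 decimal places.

t = z/height = 17/20 = 0.85
s = 1 + (scale-1)·z/height = 1 + (1.92-1)·17/20 = 1.782000
θ = twist·z/height = -277°·17/20 = -235.4500° = -4.109378 rad
cos θ = -0.567125, sin θ = 0.823632 (intermediates below are computed at full precision and shown rounded to 5 d.p.)
v1: (-4,0.5) → rotate → (1.85669,-3.57809) → ×s → (3.30861,-6.37615) → (3.31,-6.38)
v2: (-2,-1) → rotate → (1.95788,-1.08014) → ×s → (3.48895,-1.92481) → (3.49,-1.92)
v3: (4.5,2) → rotate → (-4.19933,2.57209) → ×s → (-7.48320,4.58347) → (-7.48,4.58)
v4: (4,3.5) → rotate → (-5.15121,1.30959) → ×s → (-9.17946,2.33369) → (-9.18,2.33)

Cross-section at z=17: (3.31,-6.38) (3.49,-1.92) (-7.48,4.58) (-9.18,2.33)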